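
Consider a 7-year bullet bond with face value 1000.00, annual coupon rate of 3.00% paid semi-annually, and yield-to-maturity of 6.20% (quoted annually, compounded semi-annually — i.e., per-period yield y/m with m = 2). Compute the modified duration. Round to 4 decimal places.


Answer: Modified duration = 6.0938

Derivation:
Coupon per period c = face * coupon_rate / m = 15.000000
Periods per year m = 2; per-period yield y/m = 0.031000
Number of cashflows N = 14
Cashflows (t years, CF_t, discount factor 1/(1+y/m)^(m*t), PV):
  t = 0.5000: CF_t = 15.000000, DF = 0.969932, PV = 14.548982
  t = 1.0000: CF_t = 15.000000, DF = 0.940768, PV = 14.111524
  t = 1.5000: CF_t = 15.000000, DF = 0.912481, PV = 13.687220
  t = 2.0000: CF_t = 15.000000, DF = 0.885045, PV = 13.275675
  t = 2.5000: CF_t = 15.000000, DF = 0.858434, PV = 12.876503
  t = 3.0000: CF_t = 15.000000, DF = 0.832622, PV = 12.489334
  t = 3.5000: CF_t = 15.000000, DF = 0.807587, PV = 12.113806
  t = 4.0000: CF_t = 15.000000, DF = 0.783305, PV = 11.749569
  t = 4.5000: CF_t = 15.000000, DF = 0.759752, PV = 11.396284
  t = 5.0000: CF_t = 15.000000, DF = 0.736908, PV = 11.053622
  t = 5.5000: CF_t = 15.000000, DF = 0.714751, PV = 10.721263
  t = 6.0000: CF_t = 15.000000, DF = 0.693260, PV = 10.398897
  t = 6.5000: CF_t = 15.000000, DF = 0.672415, PV = 10.086224
  t = 7.0000: CF_t = 1015.000000, DF = 0.652197, PV = 661.979786
Price P = sum_t PV_t = 820.488688
First compute Macaulay numerator sum_t t * PV_t:
  t * PV_t at t = 0.5000: 7.274491
  t * PV_t at t = 1.0000: 14.111524
  t * PV_t at t = 1.5000: 20.530831
  t * PV_t at t = 2.0000: 26.551349
  t * PV_t at t = 2.5000: 32.191257
  t * PV_t at t = 3.0000: 37.468001
  t * PV_t at t = 3.5000: 42.398320
  t * PV_t at t = 4.0000: 46.998276
  t * PV_t at t = 4.5000: 51.283279
  t * PV_t at t = 5.0000: 55.268110
  t * PV_t at t = 5.5000: 58.966945
  t * PV_t at t = 6.0000: 62.393382
  t * PV_t at t = 6.5000: 65.560456
  t * PV_t at t = 7.0000: 4633.858503
Macaulay duration D = 5154.854724 / 820.488688 = 6.282664
Modified duration = D / (1 + y/m) = 6.282664 / (1 + 0.031000) = 6.093757


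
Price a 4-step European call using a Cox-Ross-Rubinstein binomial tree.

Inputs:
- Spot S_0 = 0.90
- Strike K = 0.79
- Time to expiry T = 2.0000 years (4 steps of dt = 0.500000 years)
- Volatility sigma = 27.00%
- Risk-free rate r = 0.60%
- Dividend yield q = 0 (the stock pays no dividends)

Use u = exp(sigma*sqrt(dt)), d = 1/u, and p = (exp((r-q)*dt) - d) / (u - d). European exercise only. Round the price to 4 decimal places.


Answer: Price = V(0,0) = 0.2008

Derivation:
dt = T/N = 0.500000
u = exp(sigma*sqrt(dt)) = 1.210361; d = 1/u = 0.826200
p = (exp((r-q)*dt) - d) / (u - d) = 0.460236
Discount per step: exp(-r*dt) = 0.997004
Stock lattice S(k, i) with i counting down-moves:
  k=0: S(0,0) = 0.9000
  k=1: S(1,0) = 1.0893; S(1,1) = 0.7436
  k=2: S(2,0) = 1.3185; S(2,1) = 0.9000; S(2,2) = 0.6143
  k=3: S(3,0) = 1.5958; S(3,1) = 1.0893; S(3,2) = 0.7436; S(3,3) = 0.5076
  k=4: S(4,0) = 1.9315; S(4,1) = 1.3185; S(4,2) = 0.9000; S(4,3) = 0.6143; S(4,4) = 0.4194
Terminal payoffs V(N, i) = max(S_T - K, 0):
  V(4,0) = 1.141535; V(4,1) = 0.528477; V(4,2) = 0.110000; V(4,3) = 0.000000; V(4,4) = 0.000000
Backward induction: V(k, i) = exp(-r*dt) * [p * V(k+1, i) + (1-p) * V(k+1, i+1)].
  V(3,0) = exp(-r*dt) * [p*1.141535 + (1-p)*0.528477] = 0.808200
  V(3,1) = exp(-r*dt) * [p*0.528477 + (1-p)*0.110000] = 0.301692
  V(3,2) = exp(-r*dt) * [p*0.110000 + (1-p)*0.000000] = 0.050474
  V(3,3) = exp(-r*dt) * [p*0.000000 + (1-p)*0.000000] = 0.000000
  V(2,0) = exp(-r*dt) * [p*0.808200 + (1-p)*0.301692] = 0.533203
  V(2,1) = exp(-r*dt) * [p*0.301692 + (1-p)*0.050474] = 0.165596
  V(2,2) = exp(-r*dt) * [p*0.050474 + (1-p)*0.000000] = 0.023160
  V(1,0) = exp(-r*dt) * [p*0.533203 + (1-p)*0.165596] = 0.333779
  V(1,1) = exp(-r*dt) * [p*0.165596 + (1-p)*0.023160] = 0.088449
  V(0,0) = exp(-r*dt) * [p*0.333779 + (1-p)*0.088449] = 0.200755


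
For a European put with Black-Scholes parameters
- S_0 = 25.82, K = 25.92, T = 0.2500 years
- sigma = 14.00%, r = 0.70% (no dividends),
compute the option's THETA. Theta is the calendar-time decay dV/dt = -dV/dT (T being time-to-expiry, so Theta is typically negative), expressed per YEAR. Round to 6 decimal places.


d1 = 0.0047787705; d2 = -0.0652212295
phi(d1) = 0.3989377252; exp(-qT) = 1.0000000000; exp(-rT) = 0.9982515304
Theta = -S*exp(-qT)*phi(d1)*sigma/(2*sqrt(T)) + r*K*exp(-rT)*N(-d2) - q*S*exp(-qT)*N(-d1)
N(-d1) = 0.4980935537; N(-d2) = 0.5260010708; sqrt(T) = 0.5000000000
Term 1 = -25.8200 * 1.0000000000 * 0.3989377252 * 0.1400 / (2 * 0.5000000000) = -1.4420800891
Term 2 = 0.0070 * 25.9200 * 0.9982515304 * 0.5260010708 = 0.0952707645
Term 3 = 0 (no dividend yield, q = 0)
Theta = -1.4420800891 + (0.0952707645) + (0.0000000000) = -1.346809

Answer: Theta = -1.346809


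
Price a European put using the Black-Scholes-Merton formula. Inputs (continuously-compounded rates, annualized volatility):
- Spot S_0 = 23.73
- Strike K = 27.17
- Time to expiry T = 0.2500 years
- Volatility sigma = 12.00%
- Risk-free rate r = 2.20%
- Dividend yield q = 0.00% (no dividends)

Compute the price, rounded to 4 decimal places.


Answer: Price = 3.2992

Derivation:
d1 = (ln(S/K) + (r - q + 0.5*sigma^2) * T) / (sigma * sqrt(T)) = -2.13455588
d2 = d1 - sigma * sqrt(T) = -2.19455588
exp(-rT) = 0.99451510; exp(-qT) = 1.00000000
P = K * exp(-rT) * N(-d2) - S_0 * exp(-qT) * N(-d1)
N(-d1) = 0.98360135; N(-d2) = 0.98590226
P = 27.1700 * 0.99451510 * 0.98590226 - 23.7300 * 1.00000000 * 0.98360135 = 3.2992


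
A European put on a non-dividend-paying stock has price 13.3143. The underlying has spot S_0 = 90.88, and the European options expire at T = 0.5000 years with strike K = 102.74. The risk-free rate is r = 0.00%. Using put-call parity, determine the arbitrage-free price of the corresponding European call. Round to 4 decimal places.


Put-call parity: C - P = S_0 * exp(-qT) - K * exp(-rT).
S_0 * exp(-qT) = 90.8800 * 1.00000000 = 90.88000000
K * exp(-rT) = 102.7400 * 1.00000000 = 102.74000000
C = P + S*exp(-qT) - K*exp(-rT)
C = 13.3143 + 90.88000000 - 102.74000000 = 1.4543

Answer: Call price = 1.4543


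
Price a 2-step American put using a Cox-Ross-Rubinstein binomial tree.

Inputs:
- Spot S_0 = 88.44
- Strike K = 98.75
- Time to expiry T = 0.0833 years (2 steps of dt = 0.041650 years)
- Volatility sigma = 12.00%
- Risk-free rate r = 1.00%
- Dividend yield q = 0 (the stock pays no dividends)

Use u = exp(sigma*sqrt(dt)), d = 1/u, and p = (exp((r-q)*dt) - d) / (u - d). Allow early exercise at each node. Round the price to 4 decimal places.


dt = T/N = 0.041650
u = exp(sigma*sqrt(dt)) = 1.024792; d = 1/u = 0.975807
p = (exp((r-q)*dt) - d) / (u - d) = 0.502382
Discount per step: exp(-r*dt) = 0.999584
Stock lattice S(k, i) with i counting down-moves:
  k=0: S(0,0) = 88.4400
  k=1: S(1,0) = 90.6326; S(1,1) = 86.3004
  k=2: S(2,0) = 92.8796; S(2,1) = 88.4400; S(2,2) = 84.2126
Terminal payoffs V(N, i) = max(K - S_T, 0):
  V(2,0) = 5.870370; V(2,1) = 10.310000; V(2,2) = 14.537416
Backward induction: V(k, i) = exp(-r*dt) * [p * V(k+1, i) + (1-p) * V(k+1, i+1)]; then take max(V_cont, immediate exercise) for American.
  V(1,0) = exp(-r*dt) * [p*5.870370 + (1-p)*10.310000] = 8.076245; exercise = 8.117365; V(1,0) = max -> 8.117365
  V(1,1) = exp(-r*dt) * [p*10.310000 + (1-p)*14.537416] = 12.408468; exercise = 12.449589; V(1,1) = max -> 12.449589
  V(0,0) = exp(-r*dt) * [p*8.117365 + (1-p)*12.449589] = 10.268879; exercise = 10.310000; V(0,0) = max -> 10.310000

Answer: Price = V(0,0) = 10.3100


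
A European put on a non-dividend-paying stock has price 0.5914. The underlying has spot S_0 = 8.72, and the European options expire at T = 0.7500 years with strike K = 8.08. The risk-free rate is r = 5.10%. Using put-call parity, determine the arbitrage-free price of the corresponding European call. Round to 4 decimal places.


Answer: Call price = 1.5346

Derivation:
Put-call parity: C - P = S_0 * exp(-qT) - K * exp(-rT).
S_0 * exp(-qT) = 8.7200 * 1.00000000 = 8.72000000
K * exp(-rT) = 8.0800 * 0.96247229 = 7.77677613
C = P + S*exp(-qT) - K*exp(-rT)
C = 0.5914 + 8.72000000 - 7.77677613 = 1.5346


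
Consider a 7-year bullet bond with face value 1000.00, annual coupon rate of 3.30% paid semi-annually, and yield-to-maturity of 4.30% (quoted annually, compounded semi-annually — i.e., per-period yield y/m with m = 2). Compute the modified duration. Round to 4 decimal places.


Coupon per period c = face * coupon_rate / m = 16.500000
Periods per year m = 2; per-period yield y/m = 0.021500
Number of cashflows N = 14
Cashflows (t years, CF_t, discount factor 1/(1+y/m)^(m*t), PV):
  t = 0.5000: CF_t = 16.500000, DF = 0.978953, PV = 16.152717
  t = 1.0000: CF_t = 16.500000, DF = 0.958348, PV = 15.812743
  t = 1.5000: CF_t = 16.500000, DF = 0.938177, PV = 15.479924
  t = 2.0000: CF_t = 16.500000, DF = 0.918431, PV = 15.154111
  t = 2.5000: CF_t = 16.500000, DF = 0.899100, PV = 14.835155
  t = 3.0000: CF_t = 16.500000, DF = 0.880177, PV = 14.522912
  t = 3.5000: CF_t = 16.500000, DF = 0.861651, PV = 14.217242
  t = 4.0000: CF_t = 16.500000, DF = 0.843515, PV = 13.918005
  t = 4.5000: CF_t = 16.500000, DF = 0.825762, PV = 13.625066
  t = 5.0000: CF_t = 16.500000, DF = 0.808381, PV = 13.338292
  t = 5.5000: CF_t = 16.500000, DF = 0.791367, PV = 13.057555
  t = 6.0000: CF_t = 16.500000, DF = 0.774711, PV = 12.782726
  t = 6.5000: CF_t = 16.500000, DF = 0.758405, PV = 12.513682
  t = 7.0000: CF_t = 1016.500000, DF = 0.742442, PV = 754.692770
Price P = sum_t PV_t = 940.102900
First compute Macaulay numerator sum_t t * PV_t:
  t * PV_t at t = 0.5000: 8.076358
  t * PV_t at t = 1.0000: 15.812743
  t * PV_t at t = 1.5000: 23.219886
  t * PV_t at t = 2.0000: 30.308222
  t * PV_t at t = 2.5000: 37.087888
  t * PV_t at t = 3.0000: 43.568737
  t * PV_t at t = 3.5000: 49.760346
  t * PV_t at t = 4.0000: 55.672018
  t * PV_t at t = 4.5000: 61.312796
  t * PV_t at t = 5.0000: 66.691462
  t * PV_t at t = 5.5000: 71.816552
  t * PV_t at t = 6.0000: 76.696358
  t * PV_t at t = 6.5000: 81.338934
  t * PV_t at t = 7.0000: 5282.849390
Macaulay duration D = 5904.211691 / 940.102900 = 6.280389
Modified duration = D / (1 + y/m) = 6.280389 / (1 + 0.021500) = 6.148202

Answer: Modified duration = 6.1482


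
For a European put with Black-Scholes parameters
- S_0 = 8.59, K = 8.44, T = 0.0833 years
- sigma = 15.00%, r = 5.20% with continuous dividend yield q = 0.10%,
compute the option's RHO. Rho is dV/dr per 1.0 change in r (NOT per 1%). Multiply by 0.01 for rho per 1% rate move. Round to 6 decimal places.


Answer: Rho = -0.220089

Derivation:
d1 = 0.5266915734; d2 = 0.4833989644
phi(d1) = 0.3472742241; exp(-qT) = 0.9999167035; exp(-rT) = 0.9956777678
N(-d2) = 0.3144062417
Rho = -K*T*exp(-rT)*N(-d2) = -8.4400 * 0.0833 * 0.9956777678 * 0.3144062417 = -0.220089


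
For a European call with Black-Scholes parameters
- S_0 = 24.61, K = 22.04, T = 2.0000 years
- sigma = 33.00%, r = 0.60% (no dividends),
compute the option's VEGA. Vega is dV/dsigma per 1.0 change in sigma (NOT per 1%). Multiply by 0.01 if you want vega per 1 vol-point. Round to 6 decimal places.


Answer: Vega = 12.281354

Derivation:
d1 = 0.4953901830; d2 = 0.0286997074
phi(d1) = 0.3528739917; exp(-qT) = 1.0000000000; exp(-rT) = 0.9880717129
Vega = S * exp(-qT) * phi(d1) * sqrt(T) = 24.6100 * 1.0000000000 * 0.3528739917 * 1.4142135624 = 12.281354


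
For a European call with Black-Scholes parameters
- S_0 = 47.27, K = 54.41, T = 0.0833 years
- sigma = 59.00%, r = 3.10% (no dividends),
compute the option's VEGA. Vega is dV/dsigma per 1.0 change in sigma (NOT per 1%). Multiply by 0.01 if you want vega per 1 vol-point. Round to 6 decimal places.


d1 = -0.7257949090; d2 = -0.8960791714
phi(d1) = 0.3065643305; exp(-qT) = 1.0000000000; exp(-rT) = 0.9974210313
Vega = S * exp(-qT) * phi(d1) * sqrt(T) = 47.2700 * 1.0000000000 * 0.3065643305 * 0.2886173938 = 4.182440

Answer: Vega = 4.182440


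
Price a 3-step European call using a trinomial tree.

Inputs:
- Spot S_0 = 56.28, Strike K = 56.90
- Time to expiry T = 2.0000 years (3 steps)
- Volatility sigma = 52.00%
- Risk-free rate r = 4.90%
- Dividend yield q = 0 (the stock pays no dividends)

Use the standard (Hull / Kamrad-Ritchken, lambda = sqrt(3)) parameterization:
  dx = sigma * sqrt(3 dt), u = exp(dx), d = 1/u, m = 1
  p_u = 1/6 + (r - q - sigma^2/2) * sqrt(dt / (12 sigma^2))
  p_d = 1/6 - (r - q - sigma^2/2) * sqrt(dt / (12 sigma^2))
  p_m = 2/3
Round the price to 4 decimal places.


dt = T/N = 0.666667; dx = sigma*sqrt(3*dt) = 0.735391
u = exp(dx) = 2.086298; d = 1/u = 0.479318
p_u = 0.127594, p_m = 0.666667, p_d = 0.205739
Discount per step: exp(-r*dt) = 0.967861
Stock lattice S(k, j) with j the centered position index:
  k=0: S(0,+0) = 56.2800
  k=1: S(1,-1) = 26.9760; S(1,+0) = 56.2800; S(1,+1) = 117.4168
  k=2: S(2,-2) = 12.9301; S(2,-1) = 26.9760; S(2,+0) = 56.2800; S(2,+1) = 117.4168; S(2,+2) = 244.9665
  k=3: S(3,-3) = 6.1976; S(3,-2) = 12.9301; S(3,-1) = 26.9760; S(3,+0) = 56.2800; S(3,+1) = 117.4168; S(3,+2) = 244.9665; S(3,+3) = 511.0730
Terminal payoffs V(N, j) = max(S_T - K, 0):
  V(3,-3) = 0.000000; V(3,-2) = 0.000000; V(3,-1) = 0.000000; V(3,+0) = 0.000000; V(3,+1) = 60.516834; V(3,+2) = 188.066468; V(3,+3) = 454.172976
Backward induction: V(k, j) = exp(-r*dt) * [p_u * V(k+1, j+1) + p_m * V(k+1, j) + p_d * V(k+1, j-1)]
  V(2,-2) = exp(-r*dt) * [p_u*0.000000 + p_m*0.000000 + p_d*0.000000] = 0.000000
  V(2,-1) = exp(-r*dt) * [p_u*0.000000 + p_m*0.000000 + p_d*0.000000] = 0.000000
  V(2,+0) = exp(-r*dt) * [p_u*60.516834 + p_m*0.000000 + p_d*0.000000] = 7.473450
  V(2,+1) = exp(-r*dt) * [p_u*188.066468 + p_m*60.516834 + p_d*0.000000] = 62.272959
  V(2,+2) = exp(-r*dt) * [p_u*454.172976 + p_m*188.066468 + p_d*60.516834] = 189.486183
  V(1,-1) = exp(-r*dt) * [p_u*7.473450 + p_m*0.000000 + p_d*0.000000] = 0.922924
  V(1,+0) = exp(-r*dt) * [p_u*62.272959 + p_m*7.473450 + p_d*0.000000] = 12.512495
  V(1,+1) = exp(-r*dt) * [p_u*189.486183 + p_m*62.272959 + p_d*7.473450] = 65.069571
  V(0,+0) = exp(-r*dt) * [p_u*65.069571 + p_m*12.512495 + p_d*0.922924] = 16.293035

Answer: Price = V(0,0) = 16.2930


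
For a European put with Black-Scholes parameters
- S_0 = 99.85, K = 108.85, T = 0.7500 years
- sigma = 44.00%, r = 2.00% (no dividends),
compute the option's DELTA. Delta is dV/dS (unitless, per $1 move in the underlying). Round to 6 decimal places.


Answer: Delta = -0.498641

Derivation:
d1 = 0.0034070809; d2 = -0.3776440968
phi(d1) = 0.3989399649; exp(-qT) = 1.0000000000; exp(-rT) = 0.9851119396
N(-d1) = 0.4986407740
Delta = -exp(-qT) * N(-d1) = -1.0000000000 * 0.4986407740 = -0.498641


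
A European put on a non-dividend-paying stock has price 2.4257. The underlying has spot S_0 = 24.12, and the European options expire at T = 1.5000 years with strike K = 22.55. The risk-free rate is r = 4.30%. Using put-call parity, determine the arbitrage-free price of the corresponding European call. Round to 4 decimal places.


Put-call parity: C - P = S_0 * exp(-qT) - K * exp(-rT).
S_0 * exp(-qT) = 24.1200 * 1.00000000 = 24.12000000
K * exp(-rT) = 22.5500 * 0.93753611 = 21.14143938
C = P + S*exp(-qT) - K*exp(-rT)
C = 2.4257 + 24.12000000 - 21.14143938 = 5.4043

Answer: Call price = 5.4043


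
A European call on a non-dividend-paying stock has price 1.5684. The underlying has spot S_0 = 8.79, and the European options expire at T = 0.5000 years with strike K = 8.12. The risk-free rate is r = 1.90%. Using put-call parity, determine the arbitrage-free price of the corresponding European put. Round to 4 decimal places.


Answer: Put price = 0.8216

Derivation:
Put-call parity: C - P = S_0 * exp(-qT) - K * exp(-rT).
S_0 * exp(-qT) = 8.7900 * 1.00000000 = 8.79000000
K * exp(-rT) = 8.1200 * 0.99054498 = 8.04322526
P = C - S*exp(-qT) + K*exp(-rT)
P = 1.5684 - 8.79000000 + 8.04322526 = 0.8216


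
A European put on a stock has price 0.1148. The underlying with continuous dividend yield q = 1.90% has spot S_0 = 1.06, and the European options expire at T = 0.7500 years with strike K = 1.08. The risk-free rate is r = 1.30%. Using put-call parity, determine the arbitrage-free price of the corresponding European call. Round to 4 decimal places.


Put-call parity: C - P = S_0 * exp(-qT) - K * exp(-rT).
S_0 * exp(-qT) = 1.0600 * 0.98585105 = 1.04500211
K * exp(-rT) = 1.0800 * 0.99029738 = 1.06952117
C = P + S*exp(-qT) - K*exp(-rT)
C = 0.1148 + 1.04500211 - 1.06952117 = 0.0903

Answer: Call price = 0.0903


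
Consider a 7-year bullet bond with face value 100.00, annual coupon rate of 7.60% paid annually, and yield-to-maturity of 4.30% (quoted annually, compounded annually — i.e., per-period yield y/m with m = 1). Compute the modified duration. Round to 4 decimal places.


Coupon per period c = face * coupon_rate / m = 7.600000
Periods per year m = 1; per-period yield y/m = 0.043000
Number of cashflows N = 7
Cashflows (t years, CF_t, discount factor 1/(1+y/m)^(m*t), PV):
  t = 1.0000: CF_t = 7.600000, DF = 0.958773, PV = 7.286673
  t = 2.0000: CF_t = 7.600000, DF = 0.919245, PV = 6.986264
  t = 3.0000: CF_t = 7.600000, DF = 0.881347, PV = 6.698239
  t = 4.0000: CF_t = 7.600000, DF = 0.845012, PV = 6.422090
  t = 5.0000: CF_t = 7.600000, DF = 0.810174, PV = 6.157325
  t = 6.0000: CF_t = 7.600000, DF = 0.776773, PV = 5.903475
  t = 7.0000: CF_t = 107.600000, DF = 0.744749, PV = 80.134976
Price P = sum_t PV_t = 119.589042
First compute Macaulay numerator sum_t t * PV_t:
  t * PV_t at t = 1.0000: 7.286673
  t * PV_t at t = 2.0000: 13.972527
  t * PV_t at t = 3.0000: 20.094718
  t * PV_t at t = 4.0000: 25.688358
  t * PV_t at t = 5.0000: 30.786623
  t * PV_t at t = 6.0000: 35.420851
  t * PV_t at t = 7.0000: 560.944833
Macaulay duration D = 694.194585 / 119.589042 = 5.804834
Modified duration = D / (1 + y/m) = 5.804834 / (1 + 0.043000) = 5.565517

Answer: Modified duration = 5.5655


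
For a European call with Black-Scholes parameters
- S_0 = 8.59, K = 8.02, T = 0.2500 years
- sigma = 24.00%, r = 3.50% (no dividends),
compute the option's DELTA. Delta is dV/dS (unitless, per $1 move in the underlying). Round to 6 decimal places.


d1 = 0.7050859510; d2 = 0.5850859510
phi(d1) = 0.3111402100; exp(-qT) = 1.0000000000; exp(-rT) = 0.9912881698
N(d1) = 0.7596216255
Delta = exp(-qT) * N(d1) = 1.0000000000 * 0.7596216255 = 0.759622

Answer: Delta = 0.759622


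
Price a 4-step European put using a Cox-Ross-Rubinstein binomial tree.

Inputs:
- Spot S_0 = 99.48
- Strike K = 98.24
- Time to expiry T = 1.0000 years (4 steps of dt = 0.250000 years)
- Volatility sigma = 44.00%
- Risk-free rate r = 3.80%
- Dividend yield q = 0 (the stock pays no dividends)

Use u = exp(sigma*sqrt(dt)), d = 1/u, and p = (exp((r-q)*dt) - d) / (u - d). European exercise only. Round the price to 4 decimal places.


Answer: Price = V(0,0) = 13.7490

Derivation:
dt = T/N = 0.250000
u = exp(sigma*sqrt(dt)) = 1.246077; d = 1/u = 0.802519
p = (exp((r-q)*dt) - d) / (u - d) = 0.466741
Discount per step: exp(-r*dt) = 0.990545
Stock lattice S(k, i) with i counting down-moves:
  k=0: S(0,0) = 99.4800
  k=1: S(1,0) = 123.9597; S(1,1) = 79.8346
  k=2: S(2,0) = 154.4633; S(2,1) = 99.4800; S(2,2) = 64.0687
  k=3: S(3,0) = 192.4731; S(3,1) = 123.9597; S(3,2) = 79.8346; S(3,3) = 51.4164
  k=4: S(4,0) = 239.8363; S(4,1) = 154.4633; S(4,2) = 99.4800; S(4,3) = 64.0687; S(4,4) = 41.2626
Terminal payoffs V(N, i) = max(K - S_T, 0):
  V(4,0) = 0.000000; V(4,1) = 0.000000; V(4,2) = 0.000000; V(4,3) = 34.171257; V(4,4) = 56.977396
Backward induction: V(k, i) = exp(-r*dt) * [p * V(k+1, i) + (1-p) * V(k+1, i+1)].
  V(3,0) = exp(-r*dt) * [p*0.000000 + (1-p)*0.000000] = 0.000000
  V(3,1) = exp(-r*dt) * [p*0.000000 + (1-p)*0.000000] = 0.000000
  V(3,2) = exp(-r*dt) * [p*0.000000 + (1-p)*34.171257] = 18.049855
  V(3,3) = exp(-r*dt) * [p*34.171257 + (1-p)*56.977396] = 45.894768
  V(2,0) = exp(-r*dt) * [p*0.000000 + (1-p)*0.000000] = 0.000000
  V(2,1) = exp(-r*dt) * [p*0.000000 + (1-p)*18.049855] = 9.534249
  V(2,2) = exp(-r*dt) * [p*18.049855 + (1-p)*45.894768] = 32.587363
  V(1,0) = exp(-r*dt) * [p*0.000000 + (1-p)*9.534249] = 5.036157
  V(1,1) = exp(-r*dt) * [p*9.534249 + (1-p)*32.587363] = 21.621160
  V(0,0) = exp(-r*dt) * [p*5.036157 + (1-p)*21.621160] = 13.749029


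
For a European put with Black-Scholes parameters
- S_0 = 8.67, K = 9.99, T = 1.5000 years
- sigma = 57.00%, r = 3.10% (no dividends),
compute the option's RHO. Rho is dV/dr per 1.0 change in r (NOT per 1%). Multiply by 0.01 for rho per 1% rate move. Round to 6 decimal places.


d1 = 0.2126603994; d2 = -0.4854441773
phi(d1) = 0.3900225364; exp(-qT) = 1.0000000000; exp(-rT) = 0.9545645606
N(-d2) = 0.6863193492
Rho = -K*T*exp(-rT)*N(-d2) = -9.9900 * 1.5000 * 0.9545645606 * 0.6863193492 = -9.817215

Answer: Rho = -9.817215


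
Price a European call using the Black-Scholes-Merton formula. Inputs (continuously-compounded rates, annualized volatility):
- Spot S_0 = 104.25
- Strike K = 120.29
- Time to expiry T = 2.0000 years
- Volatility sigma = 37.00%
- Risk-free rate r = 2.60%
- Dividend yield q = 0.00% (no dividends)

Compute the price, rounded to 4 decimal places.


Answer: Price = 17.9032

Derivation:
d1 = (ln(S/K) + (r - q + 0.5*sigma^2) * T) / (sigma * sqrt(T)) = 0.08750230
d2 = d1 - sigma * sqrt(T) = -0.43575672
exp(-rT) = 0.94932887; exp(-qT) = 1.00000000
C = S_0 * exp(-qT) * N(d1) - K * exp(-rT) * N(d2)
N(d1) = 0.53486387; N(d2) = 0.33150662
C = 104.2500 * 1.00000000 * 0.53486387 - 120.2900 * 0.94932887 * 0.33150662 = 17.9032


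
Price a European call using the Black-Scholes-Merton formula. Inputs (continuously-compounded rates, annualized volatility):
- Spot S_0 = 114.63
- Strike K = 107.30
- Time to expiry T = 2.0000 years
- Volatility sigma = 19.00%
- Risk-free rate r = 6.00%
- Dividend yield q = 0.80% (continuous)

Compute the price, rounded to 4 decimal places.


d1 = (ln(S/K) + (r - q + 0.5*sigma^2) * T) / (sigma * sqrt(T)) = 0.76732586
d2 = d1 - sigma * sqrt(T) = 0.49862528
exp(-rT) = 0.88692044; exp(-qT) = 0.98412732
C = S_0 * exp(-qT) * N(d1) - K * exp(-rT) * N(d2)
N(d1) = 0.77855610; N(d2) = 0.69097830
C = 114.6300 * 0.98412732 * 0.77855610 - 107.3000 * 0.88692044 * 0.69097830 = 22.0713

Answer: Price = 22.0713


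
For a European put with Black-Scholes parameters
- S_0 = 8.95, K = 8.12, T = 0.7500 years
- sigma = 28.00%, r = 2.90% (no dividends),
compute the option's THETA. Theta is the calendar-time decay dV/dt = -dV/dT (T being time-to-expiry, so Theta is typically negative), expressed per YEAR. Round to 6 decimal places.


d1 = 0.6122938916; d2 = 0.3698067785
phi(d1) = 0.3307506741; exp(-qT) = 1.0000000000; exp(-rT) = 0.9784848257
Theta = -S*exp(-qT)*phi(d1)*sigma/(2*sqrt(T)) + r*K*exp(-rT)*N(-d2) - q*S*exp(-qT)*N(-d1)
N(-d1) = 0.2701716652; N(-d2) = 0.3557632321; sqrt(T) = 0.8660254038
Term 1 = -8.9500 * 1.0000000000 * 0.3307506741 * 0.2800 / (2 * 0.8660254038) = -0.4785432308
Term 2 = 0.0290 * 8.1200 * 0.9784848257 * 0.3557632321 = 0.0819726895
Term 3 = 0 (no dividend yield, q = 0)
Theta = -0.4785432308 + (0.0819726895) + (0.0000000000) = -0.396571

Answer: Theta = -0.396571


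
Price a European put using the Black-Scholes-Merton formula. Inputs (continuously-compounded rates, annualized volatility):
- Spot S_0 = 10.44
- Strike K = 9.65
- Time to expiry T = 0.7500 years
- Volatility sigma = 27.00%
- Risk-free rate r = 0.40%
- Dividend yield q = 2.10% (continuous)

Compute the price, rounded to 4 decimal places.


d1 = (ln(S/K) + (r - q + 0.5*sigma^2) * T) / (sigma * sqrt(T)) = 0.39890271
d2 = d1 - sigma * sqrt(T) = 0.16507585
exp(-rT) = 0.99700450; exp(-qT) = 0.98437338
P = K * exp(-rT) * N(-d2) - S_0 * exp(-qT) * N(-d1)
N(-d1) = 0.34498245; N(-d2) = 0.43444214
P = 9.6500 * 0.99700450 * 0.43444214 - 10.4400 * 0.98437338 * 0.34498245 = 0.6345

Answer: Price = 0.6345


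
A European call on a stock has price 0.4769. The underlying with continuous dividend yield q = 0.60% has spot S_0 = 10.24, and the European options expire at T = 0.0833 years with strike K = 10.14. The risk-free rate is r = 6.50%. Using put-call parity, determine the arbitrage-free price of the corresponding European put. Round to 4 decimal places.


Put-call parity: C - P = S_0 * exp(-qT) - K * exp(-rT).
S_0 * exp(-qT) = 10.2400 * 0.99950032 = 10.23488333
K * exp(-rT) = 10.1400 * 0.99460013 = 10.08524534
P = C - S*exp(-qT) + K*exp(-rT)
P = 0.4769 - 10.23488333 + 10.08524534 = 0.3273

Answer: Put price = 0.3273


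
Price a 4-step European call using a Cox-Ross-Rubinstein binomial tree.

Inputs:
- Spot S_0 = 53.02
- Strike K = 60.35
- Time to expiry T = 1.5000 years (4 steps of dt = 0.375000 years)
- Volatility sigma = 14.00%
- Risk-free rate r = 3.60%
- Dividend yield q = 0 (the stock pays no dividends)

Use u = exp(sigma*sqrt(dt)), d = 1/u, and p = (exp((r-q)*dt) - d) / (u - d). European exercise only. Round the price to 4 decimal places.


Answer: Price = V(0,0) = 2.0688

Derivation:
dt = T/N = 0.375000
u = exp(sigma*sqrt(dt)) = 1.089514; d = 1/u = 0.917840
p = (exp((r-q)*dt) - d) / (u - d) = 0.557751
Discount per step: exp(-r*dt) = 0.986591
Stock lattice S(k, i) with i counting down-moves:
  k=0: S(0,0) = 53.0200
  k=1: S(1,0) = 57.7661; S(1,1) = 48.6639
  k=2: S(2,0) = 62.9370; S(2,1) = 53.0200; S(2,2) = 44.6657
  k=3: S(3,0) = 68.5707; S(3,1) = 57.7661; S(3,2) = 48.6639; S(3,3) = 40.9959
  k=4: S(4,0) = 74.7088; S(4,1) = 62.9370; S(4,2) = 53.0200; S(4,3) = 44.6657; S(4,4) = 37.6277
Terminal payoffs V(N, i) = max(S_T - K, 0):
  V(4,0) = 14.358791; V(4,1) = 2.586953; V(4,2) = 0.000000; V(4,3) = 0.000000; V(4,4) = 0.000000
Backward induction: V(k, i) = exp(-r*dt) * [p * V(k+1, i) + (1-p) * V(k+1, i+1)].
  V(3,0) = exp(-r*dt) * [p*14.358791 + (1-p)*2.586953] = 9.029970
  V(3,1) = exp(-r*dt) * [p*2.586953 + (1-p)*0.000000] = 1.423527
  V(3,2) = exp(-r*dt) * [p*0.000000 + (1-p)*0.000000] = 0.000000
  V(3,3) = exp(-r*dt) * [p*0.000000 + (1-p)*0.000000] = 0.000000
  V(2,0) = exp(-r*dt) * [p*9.029970 + (1-p)*1.423527] = 5.590047
  V(2,1) = exp(-r*dt) * [p*1.423527 + (1-p)*0.000000] = 0.783326
  V(2,2) = exp(-r*dt) * [p*0.000000 + (1-p)*0.000000] = 0.000000
  V(1,0) = exp(-r*dt) * [p*5.590047 + (1-p)*0.783326] = 3.417824
  V(1,1) = exp(-r*dt) * [p*0.783326 + (1-p)*0.000000] = 0.431042
  V(0,0) = exp(-r*dt) * [p*3.417824 + (1-p)*0.431042] = 2.068803


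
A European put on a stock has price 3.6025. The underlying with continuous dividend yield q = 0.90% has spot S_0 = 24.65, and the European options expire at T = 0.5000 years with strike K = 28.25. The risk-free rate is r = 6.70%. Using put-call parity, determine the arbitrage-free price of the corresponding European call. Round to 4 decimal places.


Put-call parity: C - P = S_0 * exp(-qT) - K * exp(-rT).
S_0 * exp(-qT) = 24.6500 * 0.99551011 = 24.53932421
K * exp(-rT) = 28.2500 * 0.96705491 = 27.31930124
C = P + S*exp(-qT) - K*exp(-rT)
C = 3.6025 + 24.53932421 - 27.31930124 = 0.8225

Answer: Call price = 0.8225


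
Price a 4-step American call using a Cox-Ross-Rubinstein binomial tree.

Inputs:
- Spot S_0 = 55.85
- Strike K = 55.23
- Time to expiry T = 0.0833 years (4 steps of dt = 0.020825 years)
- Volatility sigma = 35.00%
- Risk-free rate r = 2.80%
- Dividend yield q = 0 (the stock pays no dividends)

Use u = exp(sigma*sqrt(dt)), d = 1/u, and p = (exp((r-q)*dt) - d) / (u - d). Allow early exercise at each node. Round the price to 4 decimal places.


Answer: Price = V(0,0) = 2.5968

Derivation:
dt = T/N = 0.020825
u = exp(sigma*sqrt(dt)) = 1.051805; d = 1/u = 0.950746
p = (exp((r-q)*dt) - d) / (u - d) = 0.493147
Discount per step: exp(-r*dt) = 0.999417
Stock lattice S(k, i) with i counting down-moves:
  k=0: S(0,0) = 55.8500
  k=1: S(1,0) = 58.7433; S(1,1) = 53.0992
  k=2: S(2,0) = 61.7865; S(2,1) = 55.8500; S(2,2) = 50.4838
  k=3: S(3,0) = 64.9874; S(3,1) = 58.7433; S(3,2) = 53.0992; S(3,3) = 47.9973
  k=4: S(4,0) = 68.3541; S(4,1) = 61.7865; S(4,2) = 55.8500; S(4,3) = 50.4838; S(4,4) = 45.6333
Terminal payoffs V(N, i) = max(S_T - K, 0):
  V(4,0) = 13.124111; V(4,1) = 6.556544; V(4,2) = 0.620000; V(4,3) = 0.000000; V(4,4) = 0.000000
Backward induction: V(k, i) = exp(-r*dt) * [p * V(k+1, i) + (1-p) * V(k+1, i+1)]; then take max(V_cont, immediate exercise) for American.
  V(3,0) = exp(-r*dt) * [p*13.124111 + (1-p)*6.556544] = 9.789612; exercise = 9.757416; V(3,0) = max -> 9.789612
  V(3,1) = exp(-r*dt) * [p*6.556544 + (1-p)*0.620000] = 3.545523; exercise = 3.513327; V(3,1) = max -> 3.545523
  V(3,2) = exp(-r*dt) * [p*0.620000 + (1-p)*0.000000] = 0.305573; exercise = 0.000000; V(3,2) = max -> 0.305573
  V(3,3) = exp(-r*dt) * [p*0.000000 + (1-p)*0.000000] = 0.000000; exercise = 0.000000; V(3,3) = max -> 0.000000
  V(2,0) = exp(-r*dt) * [p*9.789612 + (1-p)*3.545523] = 6.620916; exercise = 6.556544; V(2,0) = max -> 6.620916
  V(2,1) = exp(-r*dt) * [p*3.545523 + (1-p)*0.305573] = 1.902236; exercise = 0.620000; V(2,1) = max -> 1.902236
  V(2,2) = exp(-r*dt) * [p*0.305573 + (1-p)*0.000000] = 0.150605; exercise = 0.000000; V(2,2) = max -> 0.150605
  V(1,0) = exp(-r*dt) * [p*6.620916 + (1-p)*1.902236] = 4.226775; exercise = 3.513327; V(1,0) = max -> 4.226775
  V(1,1) = exp(-r*dt) * [p*1.902236 + (1-p)*0.150605] = 1.013825; exercise = 0.000000; V(1,1) = max -> 1.013825
  V(0,0) = exp(-r*dt) * [p*4.226775 + (1-p)*1.013825] = 2.596768; exercise = 0.620000; V(0,0) = max -> 2.596768


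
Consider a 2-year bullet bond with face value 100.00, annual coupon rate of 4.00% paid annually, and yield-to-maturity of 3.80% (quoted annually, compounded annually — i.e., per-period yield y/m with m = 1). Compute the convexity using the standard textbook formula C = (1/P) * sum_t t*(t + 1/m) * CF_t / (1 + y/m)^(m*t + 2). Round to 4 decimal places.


Coupon per period c = face * coupon_rate / m = 4.000000
Periods per year m = 1; per-period yield y/m = 0.038000
Number of cashflows N = 2
Cashflows (t years, CF_t, discount factor 1/(1+y/m)^(m*t), PV):
  t = 1.0000: CF_t = 4.000000, DF = 0.963391, PV = 3.853565
  t = 2.0000: CF_t = 104.000000, DF = 0.928122, PV = 96.524738
Price P = sum_t PV_t = 100.378303
Convexity numerator sum_t t*(t + 1/m) * CF_t / (1+y/m)^(m*t + 2):
  t = 1.0000: term = 7.153160
  t = 2.0000: term = 537.520678
Convexity = (1/P) * sum = 544.673837 / 100.378303 = 5.426211

Answer: Convexity = 5.4262


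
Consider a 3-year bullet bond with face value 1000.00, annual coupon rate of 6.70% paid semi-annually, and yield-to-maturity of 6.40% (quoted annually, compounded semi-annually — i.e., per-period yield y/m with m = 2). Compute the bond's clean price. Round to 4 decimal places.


Answer: Price = 1008.0722

Derivation:
Coupon per period c = face * coupon_rate / m = 33.500000
Periods per year m = 2; per-period yield y/m = 0.032000
Number of cashflows N = 6
Cashflows (t years, CF_t, discount factor 1/(1+y/m)^(m*t), PV):
  t = 0.5000: CF_t = 33.500000, DF = 0.968992, PV = 32.461240
  t = 1.0000: CF_t = 33.500000, DF = 0.938946, PV = 31.454690
  t = 1.5000: CF_t = 33.500000, DF = 0.909831, PV = 30.479351
  t = 2.0000: CF_t = 33.500000, DF = 0.881620, PV = 29.534255
  t = 2.5000: CF_t = 33.500000, DF = 0.854283, PV = 28.618464
  t = 3.0000: CF_t = 1033.500000, DF = 0.827793, PV = 855.524197
Price P = sum_t PV_t = 1008.072197


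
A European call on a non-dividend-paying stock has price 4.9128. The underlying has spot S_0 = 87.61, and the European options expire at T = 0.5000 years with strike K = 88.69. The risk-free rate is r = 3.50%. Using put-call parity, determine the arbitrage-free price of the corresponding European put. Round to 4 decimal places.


Put-call parity: C - P = S_0 * exp(-qT) - K * exp(-rT).
S_0 * exp(-qT) = 87.6100 * 1.00000000 = 87.61000000
K * exp(-rT) = 88.6900 * 0.98265224 = 87.15142678
P = C - S*exp(-qT) + K*exp(-rT)
P = 4.9128 - 87.61000000 + 87.15142678 = 4.4542

Answer: Put price = 4.4542


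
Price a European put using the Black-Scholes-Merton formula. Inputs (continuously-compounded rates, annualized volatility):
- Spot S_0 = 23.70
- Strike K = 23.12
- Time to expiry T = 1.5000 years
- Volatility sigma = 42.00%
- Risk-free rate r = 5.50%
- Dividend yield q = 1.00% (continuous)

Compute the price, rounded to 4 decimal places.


Answer: Price = 3.5720

Derivation:
d1 = (ln(S/K) + (r - q + 0.5*sigma^2) * T) / (sigma * sqrt(T)) = 0.43658656
d2 = d1 - sigma * sqrt(T) = -0.07780628
exp(-rT) = 0.92081144; exp(-qT) = 0.98511194
P = K * exp(-rT) * N(-d2) - S_0 * exp(-qT) * N(-d1)
N(-d1) = 0.33120560; N(-d2) = 0.53100893
P = 23.1200 * 0.92081144 * 0.53100893 - 23.7000 * 0.98511194 * 0.33120560 = 3.5720


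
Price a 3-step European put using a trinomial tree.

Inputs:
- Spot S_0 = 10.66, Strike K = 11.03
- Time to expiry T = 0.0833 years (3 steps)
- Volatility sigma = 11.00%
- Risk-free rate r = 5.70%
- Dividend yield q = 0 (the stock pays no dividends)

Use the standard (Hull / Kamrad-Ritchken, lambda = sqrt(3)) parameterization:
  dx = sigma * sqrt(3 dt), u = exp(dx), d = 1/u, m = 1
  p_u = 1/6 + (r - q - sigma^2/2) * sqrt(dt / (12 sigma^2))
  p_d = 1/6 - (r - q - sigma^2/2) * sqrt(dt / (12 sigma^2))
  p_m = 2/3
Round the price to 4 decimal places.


Answer: Price = V(0,0) = 0.3458

Derivation:
dt = T/N = 0.027767; dx = sigma*sqrt(3*dt) = 0.031748
u = exp(dx) = 1.032257; d = 1/u = 0.968751
p_u = 0.188947, p_m = 0.666667, p_d = 0.144386
Discount per step: exp(-r*dt) = 0.998419
Stock lattice S(k, j) with j the centered position index:
  k=0: S(0,+0) = 10.6600
  k=1: S(1,-1) = 10.3269; S(1,+0) = 10.6600; S(1,+1) = 11.0039
  k=2: S(2,-2) = 10.0042; S(2,-1) = 10.3269; S(2,+0) = 10.6600; S(2,+1) = 11.0039; S(2,+2) = 11.3588
  k=3: S(3,-3) = 9.6916; S(3,-2) = 10.0042; S(3,-1) = 10.3269; S(3,+0) = 10.6600; S(3,+1) = 11.0039; S(3,+2) = 11.3588; S(3,+3) = 11.7252
Terminal payoffs V(N, j) = max(K - S_T, 0):
  V(3,-3) = 1.338447; V(3,-2) = 1.025824; V(3,-1) = 0.703117; V(3,+0) = 0.370000; V(3,+1) = 0.026138; V(3,+2) = 0.000000; V(3,+3) = 0.000000
Backward induction: V(k, j) = exp(-r*dt) * [p_u * V(k+1, j+1) + p_m * V(k+1, j) + p_d * V(k+1, j-1)]
  V(2,-2) = exp(-r*dt) * [p_u*0.703117 + p_m*1.025824 + p_d*1.338447] = 1.008391
  V(2,-1) = exp(-r*dt) * [p_u*0.370000 + p_m*0.703117 + p_d*1.025824] = 0.685684
  V(2,+0) = exp(-r*dt) * [p_u*0.026138 + p_m*0.370000 + p_d*0.703117] = 0.352567
  V(2,+1) = exp(-r*dt) * [p_u*0.000000 + p_m*0.026138 + p_d*0.370000] = 0.070736
  V(2,+2) = exp(-r*dt) * [p_u*0.000000 + p_m*0.000000 + p_d*0.026138] = 0.003768
  V(1,-1) = exp(-r*dt) * [p_u*0.352567 + p_m*0.685684 + p_d*1.008391] = 0.668278
  V(1,+0) = exp(-r*dt) * [p_u*0.070736 + p_m*0.352567 + p_d*0.685684] = 0.346864
  V(1,+1) = exp(-r*dt) * [p_u*0.003768 + p_m*0.070736 + p_d*0.352567] = 0.098619
  V(0,+0) = exp(-r*dt) * [p_u*0.098619 + p_m*0.346864 + p_d*0.668278] = 0.345819


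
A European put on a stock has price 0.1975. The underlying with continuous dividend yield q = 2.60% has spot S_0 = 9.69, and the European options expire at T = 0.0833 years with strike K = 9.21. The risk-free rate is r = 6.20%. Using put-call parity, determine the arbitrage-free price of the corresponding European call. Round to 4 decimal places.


Put-call parity: C - P = S_0 * exp(-qT) - K * exp(-rT).
S_0 * exp(-qT) = 9.6900 * 0.99783654 = 9.66903611
K * exp(-rT) = 9.2100 * 0.99484871 = 9.16255665
C = P + S*exp(-qT) - K*exp(-rT)
C = 0.1975 + 9.66903611 - 9.16255665 = 0.7040

Answer: Call price = 0.7040


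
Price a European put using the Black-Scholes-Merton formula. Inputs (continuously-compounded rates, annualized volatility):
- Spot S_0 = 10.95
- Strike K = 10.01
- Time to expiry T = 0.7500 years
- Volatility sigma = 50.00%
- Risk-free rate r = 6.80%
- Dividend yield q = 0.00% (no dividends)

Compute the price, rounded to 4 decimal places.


d1 = (ln(S/K) + (r - q + 0.5*sigma^2) * T) / (sigma * sqrt(T)) = 0.54156578
d2 = d1 - sigma * sqrt(T) = 0.10855308
exp(-rT) = 0.95027867; exp(-qT) = 1.00000000
P = K * exp(-rT) * N(-d2) - S_0 * exp(-qT) * N(-d1)
N(-d1) = 0.29405883; N(-d2) = 0.45677849
P = 10.0100 * 0.95027867 * 0.45677849 - 10.9500 * 1.00000000 * 0.29405883 = 1.1251

Answer: Price = 1.1251


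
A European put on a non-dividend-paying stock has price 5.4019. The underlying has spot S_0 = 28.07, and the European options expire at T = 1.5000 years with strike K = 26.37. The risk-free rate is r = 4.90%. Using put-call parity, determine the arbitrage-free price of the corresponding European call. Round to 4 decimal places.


Answer: Call price = 8.9706

Derivation:
Put-call parity: C - P = S_0 * exp(-qT) - K * exp(-rT).
S_0 * exp(-qT) = 28.0700 * 1.00000000 = 28.07000000
K * exp(-rT) = 26.3700 * 0.92913615 = 24.50132016
C = P + S*exp(-qT) - K*exp(-rT)
C = 5.4019 + 28.07000000 - 24.50132016 = 8.9706


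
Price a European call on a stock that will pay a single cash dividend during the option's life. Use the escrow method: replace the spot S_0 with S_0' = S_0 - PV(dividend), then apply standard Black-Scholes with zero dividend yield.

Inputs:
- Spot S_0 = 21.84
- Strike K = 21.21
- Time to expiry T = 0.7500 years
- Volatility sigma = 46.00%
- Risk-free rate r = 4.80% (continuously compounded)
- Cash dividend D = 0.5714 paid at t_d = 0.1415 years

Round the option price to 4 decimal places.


PV(D) = D * exp(-r * t_d) = 0.5714 * 0.99323101 = 0.56753220
S_0' = S_0 - PV(D) = 21.8400 - 0.56753220 = 21.27246780
d1 = (ln(S_0'/K) + (r + sigma^2/2)*T) / (sigma*sqrt(T)) = 0.29693595
d2 = d1 - sigma*sqrt(T) = -0.10143573
exp(-rT) = 0.96464029
N(d1) = 0.61674230; N(d2) = 0.45960229
C = S_0' * N(d1) - K * exp(-rT) * N(d2) = 21.27246780 * 0.61674230 - 21.2100 * 0.96464029 * 0.45960229 = 3.7162

Answer: Price = 3.7162


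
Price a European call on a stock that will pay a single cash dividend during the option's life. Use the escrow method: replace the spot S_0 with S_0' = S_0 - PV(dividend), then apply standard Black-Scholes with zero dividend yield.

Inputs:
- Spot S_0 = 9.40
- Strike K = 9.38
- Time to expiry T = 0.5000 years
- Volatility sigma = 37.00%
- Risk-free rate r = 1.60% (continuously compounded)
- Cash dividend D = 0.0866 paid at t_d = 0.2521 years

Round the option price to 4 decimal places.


Answer: Price = 0.9732

Derivation:
PV(D) = D * exp(-r * t_d) = 0.0866 * 0.99597452 = 0.08625139
S_0' = S_0 - PV(D) = 9.4000 - 0.08625139 = 9.31374861
d1 = (ln(S_0'/K) + (r + sigma^2/2)*T) / (sigma*sqrt(T)) = 0.13430018
d2 = d1 - sigma*sqrt(T) = -0.12732933
exp(-rT) = 0.99203191
N(d1) = 0.55341739; N(d2) = 0.44933987
C = S_0' * N(d1) - K * exp(-rT) * N(d2) = 9.31374861 * 0.55341739 - 9.3800 * 0.99203191 * 0.44933987 = 0.9732


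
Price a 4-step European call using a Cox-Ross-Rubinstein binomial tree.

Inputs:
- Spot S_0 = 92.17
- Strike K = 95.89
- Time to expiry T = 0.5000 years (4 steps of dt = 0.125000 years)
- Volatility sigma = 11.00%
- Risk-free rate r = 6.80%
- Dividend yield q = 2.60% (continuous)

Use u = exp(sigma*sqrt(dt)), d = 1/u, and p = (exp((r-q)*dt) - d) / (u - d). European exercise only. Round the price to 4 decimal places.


Answer: Price = V(0,0) = 2.2135

Derivation:
dt = T/N = 0.125000
u = exp(sigma*sqrt(dt)) = 1.039657; d = 1/u = 0.961856
p = (exp((r-q)*dt) - d) / (u - d) = 0.557935
Discount per step: exp(-r*dt) = 0.991536
Stock lattice S(k, i) with i counting down-moves:
  k=0: S(0,0) = 92.1700
  k=1: S(1,0) = 95.8252; S(1,1) = 88.6542
  k=2: S(2,0) = 99.6253; S(2,1) = 92.1700; S(2,2) = 85.2726
  k=3: S(3,0) = 103.5762; S(3,1) = 95.8252; S(3,2) = 88.6542; S(3,3) = 82.0199
  k=4: S(4,0) = 107.6837; S(4,1) = 99.6253; S(4,2) = 92.1700; S(4,3) = 85.2726; S(4,4) = 78.8913
Terminal payoffs V(N, i) = max(S_T - K, 0):
  V(4,0) = 11.793696; V(4,1) = 3.735329; V(4,2) = 0.000000; V(4,3) = 0.000000; V(4,4) = 0.000000
Backward induction: V(k, i) = exp(-r*dt) * [p * V(k+1, i) + (1-p) * V(k+1, i+1)].
  V(3,0) = exp(-r*dt) * [p*11.793696 + (1-p)*3.735329] = 8.161708
  V(3,1) = exp(-r*dt) * [p*3.735329 + (1-p)*0.000000] = 2.066433
  V(3,2) = exp(-r*dt) * [p*0.000000 + (1-p)*0.000000] = 0.000000
  V(3,3) = exp(-r*dt) * [p*0.000000 + (1-p)*0.000000] = 0.000000
  V(2,0) = exp(-r*dt) * [p*8.161708 + (1-p)*2.066433] = 5.420929
  V(2,1) = exp(-r*dt) * [p*2.066433 + (1-p)*0.000000] = 1.143178
  V(2,2) = exp(-r*dt) * [p*0.000000 + (1-p)*0.000000] = 0.000000
  V(1,0) = exp(-r*dt) * [p*5.420929 + (1-p)*1.143178] = 3.500010
  V(1,1) = exp(-r*dt) * [p*1.143178 + (1-p)*0.000000] = 0.632421
  V(0,0) = exp(-r*dt) * [p*3.500010 + (1-p)*0.632421] = 2.213456


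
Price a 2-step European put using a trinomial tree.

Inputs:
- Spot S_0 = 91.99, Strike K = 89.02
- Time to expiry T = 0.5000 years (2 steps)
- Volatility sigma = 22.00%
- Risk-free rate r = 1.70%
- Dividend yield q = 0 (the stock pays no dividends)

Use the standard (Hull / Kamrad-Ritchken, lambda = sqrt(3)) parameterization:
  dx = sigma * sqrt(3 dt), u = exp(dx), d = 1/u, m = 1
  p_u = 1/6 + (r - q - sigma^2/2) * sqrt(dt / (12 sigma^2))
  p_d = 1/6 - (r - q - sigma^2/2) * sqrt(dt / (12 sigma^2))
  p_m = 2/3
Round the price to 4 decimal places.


dt = T/N = 0.250000; dx = sigma*sqrt(3*dt) = 0.190526
u = exp(dx) = 1.209885; d = 1/u = 0.826525
p_u = 0.161943, p_m = 0.666667, p_d = 0.171390
Discount per step: exp(-r*dt) = 0.995759
Stock lattice S(k, j) with j the centered position index:
  k=0: S(0,+0) = 91.9900
  k=1: S(1,-1) = 76.0320; S(1,+0) = 91.9900; S(1,+1) = 111.2974
  k=2: S(2,-2) = 62.8423; S(2,-1) = 76.0320; S(2,+0) = 91.9900; S(2,+1) = 111.2974; S(2,+2) = 134.6570
Terminal payoffs V(N, j) = max(K - S_T, 0):
  V(2,-2) = 26.177682; V(2,-1) = 12.988001; V(2,+0) = 0.000000; V(2,+1) = 0.000000; V(2,+2) = 0.000000
Backward induction: V(k, j) = exp(-r*dt) * [p_u * V(k+1, j+1) + p_m * V(k+1, j) + p_d * V(k+1, j-1)]
  V(1,-1) = exp(-r*dt) * [p_u*0.000000 + p_m*12.988001 + p_d*26.177682] = 13.089523
  V(1,+0) = exp(-r*dt) * [p_u*0.000000 + p_m*0.000000 + p_d*12.988001] = 2.216579
  V(1,+1) = exp(-r*dt) * [p_u*0.000000 + p_m*0.000000 + p_d*0.000000] = 0.000000
  V(0,+0) = exp(-r*dt) * [p_u*0.000000 + p_m*2.216579 + p_d*13.089523] = 3.705357

Answer: Price = V(0,0) = 3.7054
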